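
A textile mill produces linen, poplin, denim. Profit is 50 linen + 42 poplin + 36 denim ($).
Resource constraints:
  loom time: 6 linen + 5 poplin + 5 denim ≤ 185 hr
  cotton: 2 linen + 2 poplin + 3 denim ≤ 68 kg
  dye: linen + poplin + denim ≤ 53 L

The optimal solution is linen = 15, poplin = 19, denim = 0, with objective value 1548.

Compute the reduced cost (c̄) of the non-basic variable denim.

At the optimum: loom time uses 185 of 185 (binding); cotton uses 68 of 68 (binding); dye uses 34 of 53 (slack = 19).
By complementary slackness, y = 0 for the non-binding constraint.
The binding rows give the dual system: 6·y_loom time + 2·y_cotton = 50 and 5·y_loom time + 2·y_cotton = 42.
This yields shadow prices y_loom time = 8, y_cotton = 1.
Reduced cost of denim: c₃ − yᵀa₃ = 36 − (8·5 + 1·3) = 36 − 43 = -7.

-7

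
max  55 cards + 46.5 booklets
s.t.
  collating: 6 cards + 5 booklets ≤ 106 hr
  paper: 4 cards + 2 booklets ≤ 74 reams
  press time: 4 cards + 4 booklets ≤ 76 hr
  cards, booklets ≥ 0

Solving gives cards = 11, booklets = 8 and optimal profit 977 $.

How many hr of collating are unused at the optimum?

0

collating used = 6·11 + 5·8 = 106; slack = 106 − 106 = 0.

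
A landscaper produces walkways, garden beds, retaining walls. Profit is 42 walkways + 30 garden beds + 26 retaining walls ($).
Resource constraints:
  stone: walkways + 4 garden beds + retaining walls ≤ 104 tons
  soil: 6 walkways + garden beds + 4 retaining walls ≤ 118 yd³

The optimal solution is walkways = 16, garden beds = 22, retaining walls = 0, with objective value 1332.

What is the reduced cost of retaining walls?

-4

Both stone and soil are binding at x*.
From A_Bᵀ y = c: 1·y_stone + 6·y_soil = 42; 4·y_stone + 1·y_soil = 30.
Solving: y_stone = 6, y_soil = 6.
Reduced cost of retaining walls: c₃ − yᵀa₃ = 26 − (6·1 + 6·4) = 26 − 30 = -4.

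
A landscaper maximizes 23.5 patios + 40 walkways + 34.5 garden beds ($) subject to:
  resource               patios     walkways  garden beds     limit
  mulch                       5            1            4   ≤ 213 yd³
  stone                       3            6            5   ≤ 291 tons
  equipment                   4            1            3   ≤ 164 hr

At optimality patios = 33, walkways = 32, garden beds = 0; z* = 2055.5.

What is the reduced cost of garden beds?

At the optimum: mulch uses 197 of 213 (slack = 16); stone uses 291 of 291 (binding); equipment uses 164 of 164 (binding).
Slack constraints have shadow price 0 (complementary slackness).
Dual feasibility on the basic columns requires 3·y_stone + 4·y_equipment = 23.5, 6·y_stone + 1·y_equipment = 40.
This yields shadow prices y_stone = 6.5, y_equipment = 1.
Reduced cost of garden beds: c₃ − yᵀa₃ = 34.5 − (6.5·5 + 1·3) = 34.5 − 35.5 = -1.

-1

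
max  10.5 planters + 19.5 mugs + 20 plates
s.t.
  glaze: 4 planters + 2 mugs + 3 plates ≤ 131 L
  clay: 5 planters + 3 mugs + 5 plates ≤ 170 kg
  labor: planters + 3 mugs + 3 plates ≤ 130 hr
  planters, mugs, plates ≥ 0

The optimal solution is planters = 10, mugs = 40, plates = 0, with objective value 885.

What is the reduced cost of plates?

Binding: clay and labor. Non-binding: glaze (11 unused).
By complementary slackness, y = 0 for the non-binding constraint.
Dual feasibility on the basic columns requires 5·y_clay + 1·y_labor = 10.5, 3·y_clay + 3·y_labor = 19.5.
→ y_clay = 1 and y_labor = 5.5.
Reduced cost of plates: c₃ − yᵀa₃ = 20 − (1·5 + 5.5·3) = 20 − 21.5 = -1.5.

-1.5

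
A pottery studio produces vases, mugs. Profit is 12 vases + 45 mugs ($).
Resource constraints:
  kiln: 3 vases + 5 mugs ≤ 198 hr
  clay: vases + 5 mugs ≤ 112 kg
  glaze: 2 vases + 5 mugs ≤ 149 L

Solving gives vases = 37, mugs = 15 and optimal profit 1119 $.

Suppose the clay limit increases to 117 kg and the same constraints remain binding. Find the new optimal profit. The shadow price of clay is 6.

1149

Δb = 5, so new z* = 1119 + (6)·(5) = 1119 + 30 = 1149.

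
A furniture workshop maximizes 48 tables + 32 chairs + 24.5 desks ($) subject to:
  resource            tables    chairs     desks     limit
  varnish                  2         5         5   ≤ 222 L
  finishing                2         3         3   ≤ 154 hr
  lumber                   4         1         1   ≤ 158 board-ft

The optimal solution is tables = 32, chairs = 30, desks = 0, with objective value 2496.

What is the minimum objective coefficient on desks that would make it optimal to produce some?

Binding: finishing and lumber. Non-binding: varnish (8 unused).
Since varnish is not tight, its dual is 0.
The binding rows give the dual system: 2·y_finishing + 4·y_lumber = 48 and 3·y_finishing + 1·y_lumber = 32.
Solving: y_finishing = 8, y_lumber = 8.
desks enters the basis when its profit ≥ yᵀa₃ = 8·3 + 8·1 = 32.

32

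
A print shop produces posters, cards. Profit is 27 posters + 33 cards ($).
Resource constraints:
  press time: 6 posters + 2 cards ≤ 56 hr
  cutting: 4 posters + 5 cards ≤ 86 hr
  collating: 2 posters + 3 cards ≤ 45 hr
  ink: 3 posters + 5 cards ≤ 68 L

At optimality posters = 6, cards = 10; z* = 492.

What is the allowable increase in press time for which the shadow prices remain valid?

Binding constraints: press time, ink. The basis is B = [[6,2],[3,5]] with det 24.
Per unit increase in press time, x* moves by d = (0.2083, -0.125).
The basis stays optimal until cutting becomes binding; allowable increase = 57.6 hr.

57.6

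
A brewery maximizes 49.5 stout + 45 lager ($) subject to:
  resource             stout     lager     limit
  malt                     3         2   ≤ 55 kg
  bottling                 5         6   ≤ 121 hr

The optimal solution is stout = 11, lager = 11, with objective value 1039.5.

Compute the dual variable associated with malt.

At the optimum: malt uses 55 of 55 (binding); bottling uses 121 of 121 (binding).
The binding rows give the dual system: 3·y_malt + 5·y_bottling = 49.5 and 2·y_malt + 6·y_bottling = 45.
Solving: y_malt = 9, y_bottling = 4.5.
Shadow price of malt = 9.

9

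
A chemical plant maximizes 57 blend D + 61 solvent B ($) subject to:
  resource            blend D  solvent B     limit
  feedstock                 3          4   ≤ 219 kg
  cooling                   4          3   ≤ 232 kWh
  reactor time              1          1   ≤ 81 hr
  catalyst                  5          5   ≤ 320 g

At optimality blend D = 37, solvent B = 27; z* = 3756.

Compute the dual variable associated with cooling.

0

Binding: feedstock and catalyst. Non-binding: cooling (3 unused), reactor time (17 unused).
By complementary slackness, y = 0 for the non-binding constraints.
Dual feasibility on the basic columns requires 3·y_feedstock + 5·y_catalyst = 57, 4·y_feedstock + 5·y_catalyst = 61.
Solving: y_feedstock = 4, y_catalyst = 9.
Shadow price of cooling = 0.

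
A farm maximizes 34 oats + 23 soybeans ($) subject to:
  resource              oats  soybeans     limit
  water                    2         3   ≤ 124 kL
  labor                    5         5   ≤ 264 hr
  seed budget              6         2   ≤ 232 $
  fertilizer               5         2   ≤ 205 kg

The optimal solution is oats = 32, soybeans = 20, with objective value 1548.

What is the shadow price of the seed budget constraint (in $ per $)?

4

Check each constraint at x*: water 124/124 (tight); labor 260/264 (slack 4); seed budget 232/232 (tight); fertilizer 200/205 (slack 5).
Since labor, fertilizer are not tight, their duals are 0.
Dual feasibility on the basic columns requires 2·y_water + 6·y_seed budget = 34, 3·y_water + 2·y_seed budget = 23.
→ y_water = 5 and y_seed budget = 4.
Shadow price of seed budget = 4.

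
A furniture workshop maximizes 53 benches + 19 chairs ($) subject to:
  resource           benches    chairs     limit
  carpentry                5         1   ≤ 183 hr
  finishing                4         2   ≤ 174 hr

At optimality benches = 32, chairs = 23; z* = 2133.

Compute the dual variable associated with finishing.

7

Check each constraint at x*: carpentry 183/183 (tight); finishing 174/174 (tight).
Dual feasibility on the basic columns requires 5·y_carpentry + 4·y_finishing = 53, 1·y_carpentry + 2·y_finishing = 19.
→ y_carpentry = 5 and y_finishing = 7.
Shadow price of finishing = 7.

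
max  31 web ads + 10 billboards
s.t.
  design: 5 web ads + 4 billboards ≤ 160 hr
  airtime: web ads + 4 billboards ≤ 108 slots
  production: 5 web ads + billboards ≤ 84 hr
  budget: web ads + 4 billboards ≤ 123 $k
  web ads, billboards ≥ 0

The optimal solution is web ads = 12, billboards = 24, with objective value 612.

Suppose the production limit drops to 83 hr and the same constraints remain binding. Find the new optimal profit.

Binding: airtime and production. Non-binding: design (4 unused), budget (15 unused).
Since design, budget are not tight, their duals are 0.
From A_Bᵀ y = c: 1·y_airtime + 5·y_production = 31; 4·y_airtime + 1·y_production = 10.
Solving: y_airtime = 1, y_production = 6.
Δz = y_production·Δb = 6 × (-1) = -6, so new z* = 612 − 6 = 606.

606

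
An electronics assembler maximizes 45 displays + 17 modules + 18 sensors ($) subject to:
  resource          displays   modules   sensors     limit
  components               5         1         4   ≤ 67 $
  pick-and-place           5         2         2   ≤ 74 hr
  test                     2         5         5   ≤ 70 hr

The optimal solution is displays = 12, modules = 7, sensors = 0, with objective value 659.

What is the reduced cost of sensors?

-2

Check each constraint at x*: components 67/67 (tight); pick-and-place 74/74 (tight); test 59/70 (slack 11).
Since test is not tight, its dual is 0.
Dual feasibility on the basic columns requires 5·y_components + 5·y_pick-and-place = 45, 1·y_components + 2·y_pick-and-place = 17.
This yields shadow prices y_components = 1, y_pick-and-place = 8.
Reduced cost of sensors: c₃ − yᵀa₃ = 18 − (1·4 + 8·2) = 18 − 20 = -2.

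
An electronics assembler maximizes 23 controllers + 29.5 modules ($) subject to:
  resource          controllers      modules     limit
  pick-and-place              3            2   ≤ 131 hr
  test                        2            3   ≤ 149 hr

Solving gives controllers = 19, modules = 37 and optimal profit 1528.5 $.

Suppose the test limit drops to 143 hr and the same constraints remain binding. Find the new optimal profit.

Both pick-and-place and test are binding at x*.
Dual feasibility on the basic columns requires 3·y_pick-and-place + 2·y_test = 23, 2·y_pick-and-place + 3·y_test = 29.5.
This yields shadow prices y_pick-and-place = 2, y_test = 8.5.
Δz = y_test·Δb = 8.5 × (-6) = -51, so new z* = 1528.5 − 51 = 1477.5.

1477.5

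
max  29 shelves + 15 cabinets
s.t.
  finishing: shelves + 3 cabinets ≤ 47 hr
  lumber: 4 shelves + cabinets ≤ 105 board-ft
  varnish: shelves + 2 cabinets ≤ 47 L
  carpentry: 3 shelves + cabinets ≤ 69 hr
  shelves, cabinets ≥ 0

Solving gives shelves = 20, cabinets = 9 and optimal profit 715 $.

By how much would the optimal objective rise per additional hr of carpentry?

At the optimum: finishing uses 47 of 47 (binding); lumber uses 89 of 105 (slack = 16); varnish uses 38 of 47 (slack = 9); carpentry uses 69 of 69 (binding).
Slack constraints have shadow price 0 (complementary slackness).
The binding rows give the dual system: 1·y_finishing + 3·y_carpentry = 29 and 3·y_finishing + 1·y_carpentry = 15.
This yields shadow prices y_finishing = 2, y_carpentry = 9.
Shadow price of carpentry = 9.

9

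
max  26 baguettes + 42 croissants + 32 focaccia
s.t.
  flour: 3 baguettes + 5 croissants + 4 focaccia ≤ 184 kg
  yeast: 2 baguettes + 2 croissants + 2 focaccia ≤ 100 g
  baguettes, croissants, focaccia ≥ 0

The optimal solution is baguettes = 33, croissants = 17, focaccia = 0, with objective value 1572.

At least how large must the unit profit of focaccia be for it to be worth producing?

Both flour and yeast are binding at x*.
Dual feasibility on the basic columns requires 3·y_flour + 2·y_yeast = 26, 5·y_flour + 2·y_yeast = 42.
Solving: y_flour = 8, y_yeast = 1.
focaccia enters the basis when its profit ≥ yᵀa₃ = 8·4 + 1·2 = 34.

34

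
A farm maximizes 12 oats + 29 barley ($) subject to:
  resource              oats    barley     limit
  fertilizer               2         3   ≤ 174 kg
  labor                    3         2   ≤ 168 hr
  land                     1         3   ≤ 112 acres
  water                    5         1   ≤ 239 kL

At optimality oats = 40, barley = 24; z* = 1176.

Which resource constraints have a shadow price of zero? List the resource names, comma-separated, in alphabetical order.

fertilizer: 152/174 (slack 22)
labor: 168/168 (binding)
land: 112/112 (binding)
water: 224/239 (slack 15)
By complementary slackness, a constraint with positive slack has shadow price 0 → fertilizer, water.

fertilizer, water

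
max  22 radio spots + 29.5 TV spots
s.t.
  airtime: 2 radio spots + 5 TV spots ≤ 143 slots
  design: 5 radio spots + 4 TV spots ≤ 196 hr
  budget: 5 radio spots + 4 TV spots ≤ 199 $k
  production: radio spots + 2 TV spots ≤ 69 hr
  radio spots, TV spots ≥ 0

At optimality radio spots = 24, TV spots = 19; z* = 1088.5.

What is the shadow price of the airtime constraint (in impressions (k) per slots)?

3.5

Binding: airtime and design. Non-binding: budget (3 unused), production (7 unused).
By complementary slackness, y = 0 for the non-binding constraints.
The binding rows give the dual system: 2·y_airtime + 5·y_design = 22 and 5·y_airtime + 4·y_design = 29.5.
This yields shadow prices y_airtime = 3.5, y_design = 3.
Shadow price of airtime = 3.5.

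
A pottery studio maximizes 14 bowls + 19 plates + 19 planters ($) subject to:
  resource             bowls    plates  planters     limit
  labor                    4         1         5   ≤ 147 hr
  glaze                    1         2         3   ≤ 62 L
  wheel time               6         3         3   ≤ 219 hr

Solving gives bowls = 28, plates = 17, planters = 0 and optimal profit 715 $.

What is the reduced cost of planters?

-8

Binding: glaze and wheel time. Non-binding: labor (18 unused).
By complementary slackness, y = 0 for the non-binding constraint.
The binding rows give the dual system: 1·y_glaze + 6·y_wheel time = 14 and 2·y_glaze + 3·y_wheel time = 19.
→ y_glaze = 8 and y_wheel time = 1.
Reduced cost of planters: c₃ − yᵀa₃ = 19 − (8·3 + 1·3) = 19 − 27 = -8.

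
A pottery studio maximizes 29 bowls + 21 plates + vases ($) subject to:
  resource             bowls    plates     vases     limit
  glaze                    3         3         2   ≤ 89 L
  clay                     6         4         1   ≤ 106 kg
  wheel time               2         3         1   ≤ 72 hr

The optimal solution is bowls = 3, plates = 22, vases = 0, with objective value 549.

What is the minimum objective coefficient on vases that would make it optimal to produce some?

Check each constraint at x*: glaze 75/89 (slack 14); clay 106/106 (tight); wheel time 72/72 (tight).
Since glaze is not tight, its dual is 0.
From A_Bᵀ y = c: 6·y_clay + 2·y_wheel time = 29; 4·y_clay + 3·y_wheel time = 21.
Solving: y_clay = 4.5, y_wheel time = 1.
vases enters the basis when its profit ≥ yᵀa₃ = 4.5·1 + 1·1 = 5.5.

5.5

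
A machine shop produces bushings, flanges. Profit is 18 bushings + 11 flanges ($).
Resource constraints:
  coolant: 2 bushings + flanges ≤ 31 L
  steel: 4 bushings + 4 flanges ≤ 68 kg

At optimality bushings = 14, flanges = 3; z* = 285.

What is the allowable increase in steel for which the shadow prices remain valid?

56

Binding constraints: coolant, steel. The basis is B = [[2,1],[4,4]] with det 4.
Per unit increase in steel, x* moves by d = (-0.25, 0.5).
The basis stays optimal until bushings reaches 0; allowable increase = 56 kg.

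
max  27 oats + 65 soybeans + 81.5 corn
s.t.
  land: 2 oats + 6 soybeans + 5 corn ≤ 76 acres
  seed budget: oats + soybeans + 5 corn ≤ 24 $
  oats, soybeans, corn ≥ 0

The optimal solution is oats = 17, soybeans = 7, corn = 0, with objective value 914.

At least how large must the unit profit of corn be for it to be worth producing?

Check each constraint at x*: land 76/76 (tight); seed budget 24/24 (tight).
From A_Bᵀ y = c: 2·y_land + 1·y_seed budget = 27; 6·y_land + 1·y_seed budget = 65.
→ y_land = 9.5 and y_seed budget = 8.
corn enters the basis when its profit ≥ yᵀa₃ = 9.5·5 + 8·5 = 87.5.

87.5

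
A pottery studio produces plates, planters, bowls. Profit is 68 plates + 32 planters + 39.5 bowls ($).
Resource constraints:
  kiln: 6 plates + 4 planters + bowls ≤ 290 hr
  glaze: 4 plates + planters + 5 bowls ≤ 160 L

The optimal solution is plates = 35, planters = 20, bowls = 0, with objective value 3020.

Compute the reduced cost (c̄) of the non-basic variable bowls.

-6.5

At the optimum: kiln uses 290 of 290 (binding); glaze uses 160 of 160 (binding).
From A_Bᵀ y = c: 6·y_kiln + 4·y_glaze = 68; 4·y_kiln + 1·y_glaze = 32.
This yields shadow prices y_kiln = 6, y_glaze = 8.
Reduced cost of bowls: c₃ − yᵀa₃ = 39.5 − (6·1 + 8·5) = 39.5 − 46 = -6.5.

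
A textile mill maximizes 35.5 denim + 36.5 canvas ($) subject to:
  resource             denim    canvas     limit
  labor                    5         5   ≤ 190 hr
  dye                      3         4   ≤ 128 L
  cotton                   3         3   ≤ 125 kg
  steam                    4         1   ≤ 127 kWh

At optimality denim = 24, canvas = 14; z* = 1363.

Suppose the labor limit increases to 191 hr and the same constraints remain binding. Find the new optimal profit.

1369.5

Check each constraint at x*: labor 190/190 (tight); dye 128/128 (tight); cotton 114/125 (slack 11); steam 110/127 (slack 17).
By complementary slackness, y = 0 for the non-binding constraints.
Dual feasibility on the basic columns requires 5·y_labor + 3·y_dye = 35.5, 5·y_labor + 4·y_dye = 36.5.
→ y_labor = 6.5 and y_dye = 1.
Δz = y_labor·Δb = 6.5 × (1) = 6.5, so new z* = 1363 + 6.5 = 1369.5.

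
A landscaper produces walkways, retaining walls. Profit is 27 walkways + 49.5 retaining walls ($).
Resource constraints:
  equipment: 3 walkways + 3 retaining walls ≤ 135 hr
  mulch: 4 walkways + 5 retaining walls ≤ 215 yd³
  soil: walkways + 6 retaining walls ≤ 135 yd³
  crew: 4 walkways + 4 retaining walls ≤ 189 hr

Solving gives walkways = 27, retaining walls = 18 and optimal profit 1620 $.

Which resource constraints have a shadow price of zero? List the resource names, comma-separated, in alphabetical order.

crew, mulch

equipment: 135/135 (binding)
mulch: 198/215 (slack 17)
soil: 135/135 (binding)
crew: 180/189 (slack 9)
By complementary slackness, a constraint with positive slack has shadow price 0 → crew, mulch.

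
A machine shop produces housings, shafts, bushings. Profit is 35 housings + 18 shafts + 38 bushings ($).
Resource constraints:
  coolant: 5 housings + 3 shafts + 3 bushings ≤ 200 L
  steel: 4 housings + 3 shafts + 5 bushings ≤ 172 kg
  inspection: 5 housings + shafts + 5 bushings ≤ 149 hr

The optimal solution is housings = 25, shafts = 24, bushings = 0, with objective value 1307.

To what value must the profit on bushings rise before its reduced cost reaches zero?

40

At the optimum: coolant uses 197 of 200 (slack = 3); steel uses 172 of 172 (binding); inspection uses 149 of 149 (binding).
Slack constraints have shadow price 0 (complementary slackness).
Dual feasibility on the basic columns requires 4·y_steel + 5·y_inspection = 35, 3·y_steel + 1·y_inspection = 18.
Solving: y_steel = 5, y_inspection = 3.
bushings enters the basis when its profit ≥ yᵀa₃ = 5·5 + 3·5 = 40.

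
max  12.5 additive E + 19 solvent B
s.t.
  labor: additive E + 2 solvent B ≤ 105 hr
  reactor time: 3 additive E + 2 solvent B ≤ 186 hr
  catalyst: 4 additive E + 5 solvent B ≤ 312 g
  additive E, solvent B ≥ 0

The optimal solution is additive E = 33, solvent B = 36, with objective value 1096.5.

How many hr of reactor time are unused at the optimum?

15

reactor time used = 3·33 + 2·36 = 171; slack = 186 − 171 = 15.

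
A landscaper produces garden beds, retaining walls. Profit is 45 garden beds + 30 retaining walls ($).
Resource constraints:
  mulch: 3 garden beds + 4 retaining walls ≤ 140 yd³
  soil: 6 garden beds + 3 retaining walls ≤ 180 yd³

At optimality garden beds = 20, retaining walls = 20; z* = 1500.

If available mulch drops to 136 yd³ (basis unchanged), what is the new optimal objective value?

1488

Both mulch and soil are binding at x*.
From A_Bᵀ y = c: 3·y_mulch + 6·y_soil = 45; 4·y_mulch + 3·y_soil = 30.
This yields shadow prices y_mulch = 3, y_soil = 6.
Δz = y_mulch·Δb = 3 × (-4) = -12, so new z* = 1500 − 12 = 1488.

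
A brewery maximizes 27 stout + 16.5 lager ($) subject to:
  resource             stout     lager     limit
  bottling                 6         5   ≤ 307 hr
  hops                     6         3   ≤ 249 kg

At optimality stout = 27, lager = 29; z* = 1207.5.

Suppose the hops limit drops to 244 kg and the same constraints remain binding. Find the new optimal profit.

At the optimum: bottling uses 307 of 307 (binding); hops uses 249 of 249 (binding).
Dual feasibility on the basic columns requires 6·y_bottling + 6·y_hops = 27, 5·y_bottling + 3·y_hops = 16.5.
This yields shadow prices y_bottling = 1.5, y_hops = 3.
Δz = y_hops·Δb = 3 × (-5) = -15, so new z* = 1207.5 − 15 = 1192.5.

1192.5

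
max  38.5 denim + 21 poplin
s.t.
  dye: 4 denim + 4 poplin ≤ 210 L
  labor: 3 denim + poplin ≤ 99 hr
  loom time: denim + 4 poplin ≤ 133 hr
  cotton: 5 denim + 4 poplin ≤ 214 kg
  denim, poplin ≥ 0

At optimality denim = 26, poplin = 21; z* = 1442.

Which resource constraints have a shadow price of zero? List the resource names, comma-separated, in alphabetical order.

dye, loom time

dye: 188/210 (slack 22)
labor: 99/99 (binding)
loom time: 110/133 (slack 23)
cotton: 214/214 (binding)
By complementary slackness, a constraint with positive slack has shadow price 0 → dye, loom time.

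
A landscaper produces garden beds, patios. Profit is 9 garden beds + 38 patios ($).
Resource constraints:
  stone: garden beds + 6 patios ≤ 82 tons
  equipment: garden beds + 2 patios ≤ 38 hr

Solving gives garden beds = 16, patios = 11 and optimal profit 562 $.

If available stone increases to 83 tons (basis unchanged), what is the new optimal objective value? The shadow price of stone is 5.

Δb = 1, so new z* = 562 + (5)·(1) = 562 + 5 = 567.

567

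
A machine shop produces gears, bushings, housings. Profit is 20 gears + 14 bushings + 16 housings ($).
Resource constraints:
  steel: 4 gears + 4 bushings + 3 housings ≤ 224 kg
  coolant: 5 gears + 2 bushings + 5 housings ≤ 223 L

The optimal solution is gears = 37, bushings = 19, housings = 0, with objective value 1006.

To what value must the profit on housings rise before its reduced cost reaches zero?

At the optimum: steel uses 224 of 224 (binding); coolant uses 223 of 223 (binding).
From A_Bᵀ y = c: 4·y_steel + 5·y_coolant = 20; 4·y_steel + 2·y_coolant = 14.
Solving: y_steel = 2.5, y_coolant = 2.
housings enters the basis when its profit ≥ yᵀa₃ = 2.5·3 + 2·5 = 17.5.

17.5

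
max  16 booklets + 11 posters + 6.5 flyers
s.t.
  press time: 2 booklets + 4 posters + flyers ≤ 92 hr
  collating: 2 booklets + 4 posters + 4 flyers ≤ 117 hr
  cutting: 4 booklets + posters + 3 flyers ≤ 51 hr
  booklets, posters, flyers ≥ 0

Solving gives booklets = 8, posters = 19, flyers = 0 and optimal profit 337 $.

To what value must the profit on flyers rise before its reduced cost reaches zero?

11

Check each constraint at x*: press time 92/92 (tight); collating 92/117 (slack 25); cutting 51/51 (tight).
By complementary slackness, y = 0 for the non-binding constraint.
From A_Bᵀ y = c: 2·y_press time + 4·y_cutting = 16; 4·y_press time + 1·y_cutting = 11.
→ y_press time = 2 and y_cutting = 3.
flyers enters the basis when its profit ≥ yᵀa₃ = 2·1 + 3·3 = 11.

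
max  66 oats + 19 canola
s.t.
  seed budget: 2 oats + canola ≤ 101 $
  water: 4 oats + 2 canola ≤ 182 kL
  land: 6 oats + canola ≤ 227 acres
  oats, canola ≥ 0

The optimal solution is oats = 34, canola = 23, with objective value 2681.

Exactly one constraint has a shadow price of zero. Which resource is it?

seed budget

seed budget: 91/101 (slack 10)
water: 182/182 (binding)
land: 227/227 (binding)
By complementary slackness, a constraint with positive slack has shadow price 0 → seed budget.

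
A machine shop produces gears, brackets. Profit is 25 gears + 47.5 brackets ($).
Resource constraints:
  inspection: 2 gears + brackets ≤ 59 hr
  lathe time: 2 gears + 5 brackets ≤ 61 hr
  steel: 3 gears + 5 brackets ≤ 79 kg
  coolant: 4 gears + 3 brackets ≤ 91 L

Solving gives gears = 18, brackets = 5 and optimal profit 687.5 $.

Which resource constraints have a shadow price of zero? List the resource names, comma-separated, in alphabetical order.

coolant, inspection

inspection: 41/59 (slack 18)
lathe time: 61/61 (binding)
steel: 79/79 (binding)
coolant: 87/91 (slack 4)
By complementary slackness, a constraint with positive slack has shadow price 0 → coolant, inspection.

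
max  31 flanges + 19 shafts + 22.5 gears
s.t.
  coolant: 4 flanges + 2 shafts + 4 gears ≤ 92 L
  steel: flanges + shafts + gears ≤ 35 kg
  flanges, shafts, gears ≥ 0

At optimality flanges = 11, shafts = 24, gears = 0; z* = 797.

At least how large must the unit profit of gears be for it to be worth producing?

31

Check each constraint at x*: coolant 92/92 (tight); steel 35/35 (tight).
The binding rows give the dual system: 4·y_coolant + 1·y_steel = 31 and 2·y_coolant + 1·y_steel = 19.
→ y_coolant = 6 and y_steel = 7.
gears enters the basis when its profit ≥ yᵀa₃ = 6·4 + 7·1 = 31.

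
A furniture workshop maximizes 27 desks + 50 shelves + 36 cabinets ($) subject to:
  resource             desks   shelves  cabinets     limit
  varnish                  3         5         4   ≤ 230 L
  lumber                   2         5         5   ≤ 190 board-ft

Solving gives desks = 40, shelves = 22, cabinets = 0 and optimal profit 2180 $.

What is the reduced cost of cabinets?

-7

Check each constraint at x*: varnish 230/230 (tight); lumber 190/190 (tight).
From A_Bᵀ y = c: 3·y_varnish + 2·y_lumber = 27; 5·y_varnish + 5·y_lumber = 50.
This yields shadow prices y_varnish = 7, y_lumber = 3.
Reduced cost of cabinets: c₃ − yᵀa₃ = 36 − (7·4 + 3·5) = 36 − 43 = -7.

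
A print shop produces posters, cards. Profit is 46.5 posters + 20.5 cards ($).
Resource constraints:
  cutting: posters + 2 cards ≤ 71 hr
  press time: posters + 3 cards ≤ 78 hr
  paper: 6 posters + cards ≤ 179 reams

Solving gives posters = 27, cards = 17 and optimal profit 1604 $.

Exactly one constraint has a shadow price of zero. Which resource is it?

cutting

cutting: 61/71 (slack 10)
press time: 78/78 (binding)
paper: 179/179 (binding)
By complementary slackness, a constraint with positive slack has shadow price 0 → cutting.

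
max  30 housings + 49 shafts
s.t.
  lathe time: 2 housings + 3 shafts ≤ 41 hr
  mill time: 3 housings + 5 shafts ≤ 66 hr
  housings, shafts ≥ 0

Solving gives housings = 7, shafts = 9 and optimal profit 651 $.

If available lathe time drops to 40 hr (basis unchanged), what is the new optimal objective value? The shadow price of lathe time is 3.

648

Δb = -1, so new z* = 651 + (3)·(-1) = 651 − 3 = 648.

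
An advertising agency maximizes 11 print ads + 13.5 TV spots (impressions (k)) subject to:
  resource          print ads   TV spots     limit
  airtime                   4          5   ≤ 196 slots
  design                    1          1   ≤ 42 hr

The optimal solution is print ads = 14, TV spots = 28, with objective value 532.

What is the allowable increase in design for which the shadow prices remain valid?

7

Binding constraints: airtime, design. The basis is B = [[4,5],[1,1]] with det -1.
Per unit increase in design, x* moves by d = (5, -4).
The basis stays optimal until TV spots reaches 0; allowable increase = 7 hr.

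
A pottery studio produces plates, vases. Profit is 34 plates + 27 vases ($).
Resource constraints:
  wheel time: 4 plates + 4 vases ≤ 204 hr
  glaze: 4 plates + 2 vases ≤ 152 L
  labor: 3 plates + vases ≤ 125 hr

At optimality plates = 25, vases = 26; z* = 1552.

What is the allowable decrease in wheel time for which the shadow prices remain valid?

52

Binding constraints: wheel time, glaze. The basis is B = [[4,4],[4,2]] with det -8.
Per unit decrease in wheel time, x* moves by d = (0.25, -0.5).
The basis stays optimal until vases reaches 0; allowable decrease = 52 hr.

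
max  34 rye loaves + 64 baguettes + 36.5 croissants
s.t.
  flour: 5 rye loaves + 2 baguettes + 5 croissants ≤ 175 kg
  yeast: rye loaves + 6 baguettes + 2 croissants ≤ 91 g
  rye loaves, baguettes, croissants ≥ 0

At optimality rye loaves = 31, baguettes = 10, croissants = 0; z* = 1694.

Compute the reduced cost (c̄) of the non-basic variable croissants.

Both flour and yeast are binding at x*.
From A_Bᵀ y = c: 5·y_flour + 1·y_yeast = 34; 2·y_flour + 6·y_yeast = 64.
This yields shadow prices y_flour = 5, y_yeast = 9.
Reduced cost of croissants: c₃ − yᵀa₃ = 36.5 − (5·5 + 9·2) = 36.5 − 43 = -6.5.

-6.5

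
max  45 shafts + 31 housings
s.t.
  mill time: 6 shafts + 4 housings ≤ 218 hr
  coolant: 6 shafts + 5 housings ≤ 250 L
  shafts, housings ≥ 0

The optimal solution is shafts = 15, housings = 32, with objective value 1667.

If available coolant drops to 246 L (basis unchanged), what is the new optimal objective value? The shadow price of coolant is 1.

1663

Δb = -4, so new z* = 1667 + (1)·(-4) = 1667 − 4 = 1663.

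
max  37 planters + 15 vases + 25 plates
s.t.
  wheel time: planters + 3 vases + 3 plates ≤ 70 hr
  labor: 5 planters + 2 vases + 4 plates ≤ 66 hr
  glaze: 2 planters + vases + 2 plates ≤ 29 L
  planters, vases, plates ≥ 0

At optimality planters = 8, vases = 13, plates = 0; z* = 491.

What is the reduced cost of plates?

Check each constraint at x*: wheel time 47/70 (slack 23); labor 66/66 (tight); glaze 29/29 (tight).
Since wheel time is not tight, its dual is 0.
The binding rows give the dual system: 5·y_labor + 2·y_glaze = 37 and 2·y_labor + 1·y_glaze = 15.
Solving: y_labor = 7, y_glaze = 1.
Reduced cost of plates: c₃ − yᵀa₃ = 25 − (7·4 + 1·2) = 25 − 30 = -5.

-5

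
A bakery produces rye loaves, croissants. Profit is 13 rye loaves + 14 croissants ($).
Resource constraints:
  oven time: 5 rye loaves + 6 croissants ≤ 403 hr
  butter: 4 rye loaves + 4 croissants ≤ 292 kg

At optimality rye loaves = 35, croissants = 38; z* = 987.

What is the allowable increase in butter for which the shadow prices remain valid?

30.4

Binding constraints: oven time, butter. The basis is B = [[5,6],[4,4]] with det -4.
Per unit increase in butter, x* moves by d = (1.5, -1.25).
The basis stays optimal until croissants reaches 0; allowable increase = 30.4 kg.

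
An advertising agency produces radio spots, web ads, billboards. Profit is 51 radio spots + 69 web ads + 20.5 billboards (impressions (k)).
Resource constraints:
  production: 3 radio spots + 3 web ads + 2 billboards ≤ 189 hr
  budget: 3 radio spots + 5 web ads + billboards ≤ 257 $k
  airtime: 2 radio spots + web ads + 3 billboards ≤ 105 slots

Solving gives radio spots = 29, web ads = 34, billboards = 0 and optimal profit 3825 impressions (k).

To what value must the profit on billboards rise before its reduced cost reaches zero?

At the optimum: production uses 189 of 189 (binding); budget uses 257 of 257 (binding); airtime uses 92 of 105 (slack = 13).
Since airtime is not tight, its dual is 0.
Dual feasibility on the basic columns requires 3·y_production + 3·y_budget = 51, 3·y_production + 5·y_budget = 69.
Solving: y_production = 8, y_budget = 9.
billboards enters the basis when its profit ≥ yᵀa₃ = 8·2 + 9·1 = 25.

25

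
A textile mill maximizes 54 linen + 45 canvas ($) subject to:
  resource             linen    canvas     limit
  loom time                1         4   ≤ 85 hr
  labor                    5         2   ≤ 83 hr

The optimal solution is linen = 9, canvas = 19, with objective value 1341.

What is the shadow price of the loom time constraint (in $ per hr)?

Check each constraint at x*: loom time 85/85 (tight); labor 83/83 (tight).
From A_Bᵀ y = c: 1·y_loom time + 5·y_labor = 54; 4·y_loom time + 2·y_labor = 45.
→ y_loom time = 6.5 and y_labor = 9.5.
Shadow price of loom time = 6.5.

6.5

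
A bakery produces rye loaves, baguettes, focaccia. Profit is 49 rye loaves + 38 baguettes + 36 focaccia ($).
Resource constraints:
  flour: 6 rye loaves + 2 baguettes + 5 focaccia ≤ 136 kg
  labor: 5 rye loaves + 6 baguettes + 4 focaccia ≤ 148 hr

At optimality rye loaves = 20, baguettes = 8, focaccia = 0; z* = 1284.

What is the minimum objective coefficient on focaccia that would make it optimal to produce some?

40

Check each constraint at x*: flour 136/136 (tight); labor 148/148 (tight).
Dual feasibility on the basic columns requires 6·y_flour + 5·y_labor = 49, 2·y_flour + 6·y_labor = 38.
This yields shadow prices y_flour = 4, y_labor = 5.
focaccia enters the basis when its profit ≥ yᵀa₃ = 4·5 + 5·4 = 40.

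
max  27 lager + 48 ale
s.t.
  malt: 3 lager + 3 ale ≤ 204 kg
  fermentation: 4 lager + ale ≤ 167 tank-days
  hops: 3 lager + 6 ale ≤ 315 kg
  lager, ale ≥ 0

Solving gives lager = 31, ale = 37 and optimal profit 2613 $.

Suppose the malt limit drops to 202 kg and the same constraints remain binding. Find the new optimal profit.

At the optimum: malt uses 204 of 204 (binding); fermentation uses 161 of 167 (slack = 6); hops uses 315 of 315 (binding).
Since fermentation is not tight, its dual is 0.
Dual feasibility on the basic columns requires 3·y_malt + 3·y_hops = 27, 3·y_malt + 6·y_hops = 48.
This yields shadow prices y_malt = 2, y_hops = 7.
Δz = y_malt·Δb = 2 × (-2) = -4, so new z* = 2613 − 4 = 2609.

2609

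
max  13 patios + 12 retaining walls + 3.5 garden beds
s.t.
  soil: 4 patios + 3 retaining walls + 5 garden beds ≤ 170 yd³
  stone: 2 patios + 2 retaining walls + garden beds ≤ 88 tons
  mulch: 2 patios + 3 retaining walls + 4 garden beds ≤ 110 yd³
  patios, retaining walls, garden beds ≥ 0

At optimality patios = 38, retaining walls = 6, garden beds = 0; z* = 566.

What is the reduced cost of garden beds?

-6

Binding: soil and stone. Non-binding: mulch (16 unused).
By complementary slackness, y = 0 for the non-binding constraint.
From A_Bᵀ y = c: 4·y_soil + 2·y_stone = 13; 3·y_soil + 2·y_stone = 12.
→ y_soil = 1 and y_stone = 4.5.
Reduced cost of garden beds: c₃ − yᵀa₃ = 3.5 − (1·5 + 4.5·1) = 3.5 − 9.5 = -6.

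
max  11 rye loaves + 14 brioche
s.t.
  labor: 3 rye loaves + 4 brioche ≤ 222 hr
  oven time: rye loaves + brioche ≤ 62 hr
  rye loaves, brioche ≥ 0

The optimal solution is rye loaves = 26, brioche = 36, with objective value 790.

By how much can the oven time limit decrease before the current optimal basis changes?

6.5

Binding constraints: labor, oven time. The basis is B = [[3,4],[1,1]] with det -1.
Per unit decrease in oven time, x* moves by d = (-4, 3).
The basis stays optimal until rye loaves reaches 0; allowable decrease = 6.5 hr.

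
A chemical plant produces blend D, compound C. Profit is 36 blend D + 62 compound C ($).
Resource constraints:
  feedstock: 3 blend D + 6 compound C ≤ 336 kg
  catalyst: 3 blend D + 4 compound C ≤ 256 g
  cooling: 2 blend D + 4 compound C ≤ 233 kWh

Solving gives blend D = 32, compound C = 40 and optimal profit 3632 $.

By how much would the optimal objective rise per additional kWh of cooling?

Binding: feedstock and catalyst. Non-binding: cooling (9 unused).
Slack constraints have shadow price 0 (complementary slackness).
The binding rows give the dual system: 3·y_feedstock + 3·y_catalyst = 36 and 6·y_feedstock + 4·y_catalyst = 62.
This yields shadow prices y_feedstock = 7, y_catalyst = 5.
Shadow price of cooling = 0.

0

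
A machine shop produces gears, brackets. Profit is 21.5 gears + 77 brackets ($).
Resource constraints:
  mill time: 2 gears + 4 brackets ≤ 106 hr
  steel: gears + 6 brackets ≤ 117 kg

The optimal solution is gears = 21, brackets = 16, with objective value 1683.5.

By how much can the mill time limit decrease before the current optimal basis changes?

28

Binding constraints: mill time, steel. The basis is B = [[2,4],[1,6]] with det 8.
Per unit decrease in mill time, x* moves by d = (-0.75, 0.125).
The basis stays optimal until gears reaches 0; allowable decrease = 28 hr.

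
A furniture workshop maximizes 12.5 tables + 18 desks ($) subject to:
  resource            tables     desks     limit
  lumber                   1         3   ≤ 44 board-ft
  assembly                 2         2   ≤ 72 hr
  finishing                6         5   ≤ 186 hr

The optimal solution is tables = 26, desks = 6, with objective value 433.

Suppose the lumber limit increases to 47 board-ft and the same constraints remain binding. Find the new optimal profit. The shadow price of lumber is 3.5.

443.5

Δb = 3, so new z* = 433 + (3.5)·(3) = 433 + 10.5 = 443.5.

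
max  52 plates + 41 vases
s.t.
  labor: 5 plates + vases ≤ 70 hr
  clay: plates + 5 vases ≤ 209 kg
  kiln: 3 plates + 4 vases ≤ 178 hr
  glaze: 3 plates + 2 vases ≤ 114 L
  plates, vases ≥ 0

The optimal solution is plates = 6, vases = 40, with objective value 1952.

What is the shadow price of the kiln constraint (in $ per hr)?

Binding: labor and kiln. Non-binding: clay (3 unused), glaze (16 unused).
By complementary slackness, y = 0 for the non-binding constraints.
Dual feasibility on the basic columns requires 5·y_labor + 3·y_kiln = 52, 1·y_labor + 4·y_kiln = 41.
Solving: y_labor = 5, y_kiln = 9.
Shadow price of kiln = 9.

9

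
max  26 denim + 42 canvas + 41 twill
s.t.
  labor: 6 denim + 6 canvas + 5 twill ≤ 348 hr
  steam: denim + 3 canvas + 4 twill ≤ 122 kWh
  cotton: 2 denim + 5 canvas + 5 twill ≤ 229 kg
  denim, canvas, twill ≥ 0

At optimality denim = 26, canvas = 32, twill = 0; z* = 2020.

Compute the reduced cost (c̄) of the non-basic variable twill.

-6

Binding: labor and steam. Non-binding: cotton (17 unused).
By complementary slackness, y = 0 for the non-binding constraint.
Dual feasibility on the basic columns requires 6·y_labor + 1·y_steam = 26, 6·y_labor + 3·y_steam = 42.
This yields shadow prices y_labor = 3, y_steam = 8.
Reduced cost of twill: c₃ − yᵀa₃ = 41 − (3·5 + 8·4) = 41 − 47 = -6.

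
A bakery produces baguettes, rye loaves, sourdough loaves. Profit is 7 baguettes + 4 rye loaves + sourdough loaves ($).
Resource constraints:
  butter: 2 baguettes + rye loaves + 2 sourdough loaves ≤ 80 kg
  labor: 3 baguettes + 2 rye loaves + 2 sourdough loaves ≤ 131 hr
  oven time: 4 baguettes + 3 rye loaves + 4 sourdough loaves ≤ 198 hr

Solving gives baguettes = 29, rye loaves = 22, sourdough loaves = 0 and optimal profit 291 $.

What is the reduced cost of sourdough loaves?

At the optimum: butter uses 80 of 80 (binding); labor uses 131 of 131 (binding); oven time uses 182 of 198 (slack = 16).
Slack constraints have shadow price 0 (complementary slackness).
The binding rows give the dual system: 2·y_butter + 3·y_labor = 7 and 1·y_butter + 2·y_labor = 4.
This yields shadow prices y_butter = 2, y_labor = 1.
Reduced cost of sourdough loaves: c₃ − yᵀa₃ = 1 − (2·2 + 1·2) = 1 − 6 = -5.

-5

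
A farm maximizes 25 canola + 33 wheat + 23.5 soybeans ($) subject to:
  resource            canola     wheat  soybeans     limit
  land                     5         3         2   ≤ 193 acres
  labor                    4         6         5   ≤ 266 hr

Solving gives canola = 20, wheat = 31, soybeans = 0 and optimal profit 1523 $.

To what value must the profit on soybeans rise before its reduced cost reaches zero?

Check each constraint at x*: land 193/193 (tight); labor 266/266 (tight).
The binding rows give the dual system: 5·y_land + 4·y_labor = 25 and 3·y_land + 6·y_labor = 33.
Solving: y_land = 1, y_labor = 5.
soybeans enters the basis when its profit ≥ yᵀa₃ = 1·2 + 5·5 = 27.

27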